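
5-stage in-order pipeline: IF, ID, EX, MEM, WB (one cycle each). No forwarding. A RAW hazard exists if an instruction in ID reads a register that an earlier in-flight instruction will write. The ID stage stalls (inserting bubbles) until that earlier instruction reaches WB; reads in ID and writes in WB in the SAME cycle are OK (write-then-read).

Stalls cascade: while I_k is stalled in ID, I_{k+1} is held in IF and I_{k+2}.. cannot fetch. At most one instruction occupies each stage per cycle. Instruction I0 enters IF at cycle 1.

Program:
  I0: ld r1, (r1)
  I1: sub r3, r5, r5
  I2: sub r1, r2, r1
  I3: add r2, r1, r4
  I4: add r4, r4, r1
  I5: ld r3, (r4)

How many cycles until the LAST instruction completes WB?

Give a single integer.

Answer: 15

Derivation:
I0 ld r1 <- r1: IF@1 ID@2 stall=0 (-) EX@3 MEM@4 WB@5
I1 sub r3 <- r5,r5: IF@2 ID@3 stall=0 (-) EX@4 MEM@5 WB@6
I2 sub r1 <- r2,r1: IF@3 ID@4 stall=1 (RAW on I0.r1 (WB@5)) EX@6 MEM@7 WB@8
I3 add r2 <- r1,r4: IF@4 ID@6 stall=2 (RAW on I2.r1 (WB@8)) EX@9 MEM@10 WB@11
I4 add r4 <- r4,r1: IF@6 ID@9 stall=0 (-) EX@10 MEM@11 WB@12
I5 ld r3 <- r4: IF@9 ID@10 stall=2 (RAW on I4.r4 (WB@12)) EX@13 MEM@14 WB@15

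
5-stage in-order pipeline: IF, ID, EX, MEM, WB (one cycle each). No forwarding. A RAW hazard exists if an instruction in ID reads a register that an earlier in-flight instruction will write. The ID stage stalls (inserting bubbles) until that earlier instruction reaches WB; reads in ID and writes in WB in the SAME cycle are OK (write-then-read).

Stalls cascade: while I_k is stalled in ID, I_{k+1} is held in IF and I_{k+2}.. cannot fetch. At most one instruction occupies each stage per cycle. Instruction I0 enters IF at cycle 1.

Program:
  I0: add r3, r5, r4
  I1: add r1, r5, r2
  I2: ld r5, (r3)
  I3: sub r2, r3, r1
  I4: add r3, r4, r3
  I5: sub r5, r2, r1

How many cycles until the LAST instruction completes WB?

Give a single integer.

Answer: 12

Derivation:
I0 add r3 <- r5,r4: IF@1 ID@2 stall=0 (-) EX@3 MEM@4 WB@5
I1 add r1 <- r5,r2: IF@2 ID@3 stall=0 (-) EX@4 MEM@5 WB@6
I2 ld r5 <- r3: IF@3 ID@4 stall=1 (RAW on I0.r3 (WB@5)) EX@6 MEM@7 WB@8
I3 sub r2 <- r3,r1: IF@4 ID@6 stall=0 (-) EX@7 MEM@8 WB@9
I4 add r3 <- r4,r3: IF@6 ID@7 stall=0 (-) EX@8 MEM@9 WB@10
I5 sub r5 <- r2,r1: IF@7 ID@8 stall=1 (RAW on I3.r2 (WB@9)) EX@10 MEM@11 WB@12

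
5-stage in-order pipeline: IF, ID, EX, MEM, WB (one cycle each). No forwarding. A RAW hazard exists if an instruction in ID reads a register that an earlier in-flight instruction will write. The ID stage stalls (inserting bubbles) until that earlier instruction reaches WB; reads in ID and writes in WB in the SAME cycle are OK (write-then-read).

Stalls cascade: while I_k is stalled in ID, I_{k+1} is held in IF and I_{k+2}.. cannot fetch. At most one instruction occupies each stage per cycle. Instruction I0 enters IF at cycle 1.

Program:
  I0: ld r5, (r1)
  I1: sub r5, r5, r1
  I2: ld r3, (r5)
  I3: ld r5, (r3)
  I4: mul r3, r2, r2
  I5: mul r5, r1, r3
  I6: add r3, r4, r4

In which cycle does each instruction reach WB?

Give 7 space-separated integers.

Answer: 5 8 11 14 15 18 19

Derivation:
I0 ld r5 <- r1: IF@1 ID@2 stall=0 (-) EX@3 MEM@4 WB@5
I1 sub r5 <- r5,r1: IF@2 ID@3 stall=2 (RAW on I0.r5 (WB@5)) EX@6 MEM@7 WB@8
I2 ld r3 <- r5: IF@3 ID@6 stall=2 (RAW on I1.r5 (WB@8)) EX@9 MEM@10 WB@11
I3 ld r5 <- r3: IF@6 ID@9 stall=2 (RAW on I2.r3 (WB@11)) EX@12 MEM@13 WB@14
I4 mul r3 <- r2,r2: IF@9 ID@12 stall=0 (-) EX@13 MEM@14 WB@15
I5 mul r5 <- r1,r3: IF@12 ID@13 stall=2 (RAW on I4.r3 (WB@15)) EX@16 MEM@17 WB@18
I6 add r3 <- r4,r4: IF@13 ID@16 stall=0 (-) EX@17 MEM@18 WB@19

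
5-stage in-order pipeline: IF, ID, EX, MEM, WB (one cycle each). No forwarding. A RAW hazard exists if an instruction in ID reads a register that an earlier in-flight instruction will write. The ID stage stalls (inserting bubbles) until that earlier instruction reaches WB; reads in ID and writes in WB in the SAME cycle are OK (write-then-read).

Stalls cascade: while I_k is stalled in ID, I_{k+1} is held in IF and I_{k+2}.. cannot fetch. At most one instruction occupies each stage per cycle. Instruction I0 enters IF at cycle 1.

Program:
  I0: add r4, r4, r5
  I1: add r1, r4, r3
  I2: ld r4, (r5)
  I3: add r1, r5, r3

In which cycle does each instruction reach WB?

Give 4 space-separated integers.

I0 add r4 <- r4,r5: IF@1 ID@2 stall=0 (-) EX@3 MEM@4 WB@5
I1 add r1 <- r4,r3: IF@2 ID@3 stall=2 (RAW on I0.r4 (WB@5)) EX@6 MEM@7 WB@8
I2 ld r4 <- r5: IF@3 ID@6 stall=0 (-) EX@7 MEM@8 WB@9
I3 add r1 <- r5,r3: IF@6 ID@7 stall=0 (-) EX@8 MEM@9 WB@10

Answer: 5 8 9 10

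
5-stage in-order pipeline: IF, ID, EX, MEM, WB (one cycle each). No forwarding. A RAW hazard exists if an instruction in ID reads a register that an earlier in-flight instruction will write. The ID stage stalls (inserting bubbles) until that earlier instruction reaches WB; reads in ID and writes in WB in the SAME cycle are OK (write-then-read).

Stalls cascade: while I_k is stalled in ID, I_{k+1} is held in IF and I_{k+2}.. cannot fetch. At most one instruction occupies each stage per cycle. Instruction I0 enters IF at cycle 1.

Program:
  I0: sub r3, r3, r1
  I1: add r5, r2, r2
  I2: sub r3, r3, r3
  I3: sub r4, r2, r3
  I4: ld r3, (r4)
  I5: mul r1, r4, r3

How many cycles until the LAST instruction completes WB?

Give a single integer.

Answer: 17

Derivation:
I0 sub r3 <- r3,r1: IF@1 ID@2 stall=0 (-) EX@3 MEM@4 WB@5
I1 add r5 <- r2,r2: IF@2 ID@3 stall=0 (-) EX@4 MEM@5 WB@6
I2 sub r3 <- r3,r3: IF@3 ID@4 stall=1 (RAW on I0.r3 (WB@5)) EX@6 MEM@7 WB@8
I3 sub r4 <- r2,r3: IF@4 ID@6 stall=2 (RAW on I2.r3 (WB@8)) EX@9 MEM@10 WB@11
I4 ld r3 <- r4: IF@6 ID@9 stall=2 (RAW on I3.r4 (WB@11)) EX@12 MEM@13 WB@14
I5 mul r1 <- r4,r3: IF@9 ID@12 stall=2 (RAW on I4.r3 (WB@14)) EX@15 MEM@16 WB@17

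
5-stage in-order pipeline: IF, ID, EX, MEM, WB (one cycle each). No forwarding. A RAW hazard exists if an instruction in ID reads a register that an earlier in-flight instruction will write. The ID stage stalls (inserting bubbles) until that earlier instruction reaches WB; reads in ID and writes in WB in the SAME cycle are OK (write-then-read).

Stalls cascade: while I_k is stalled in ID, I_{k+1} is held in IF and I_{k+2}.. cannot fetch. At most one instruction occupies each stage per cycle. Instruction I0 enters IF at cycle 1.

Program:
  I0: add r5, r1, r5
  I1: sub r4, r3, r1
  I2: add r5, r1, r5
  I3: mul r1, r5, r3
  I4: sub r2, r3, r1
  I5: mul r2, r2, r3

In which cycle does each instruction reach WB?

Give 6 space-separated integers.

I0 add r5 <- r1,r5: IF@1 ID@2 stall=0 (-) EX@3 MEM@4 WB@5
I1 sub r4 <- r3,r1: IF@2 ID@3 stall=0 (-) EX@4 MEM@5 WB@6
I2 add r5 <- r1,r5: IF@3 ID@4 stall=1 (RAW on I0.r5 (WB@5)) EX@6 MEM@7 WB@8
I3 mul r1 <- r5,r3: IF@4 ID@6 stall=2 (RAW on I2.r5 (WB@8)) EX@9 MEM@10 WB@11
I4 sub r2 <- r3,r1: IF@6 ID@9 stall=2 (RAW on I3.r1 (WB@11)) EX@12 MEM@13 WB@14
I5 mul r2 <- r2,r3: IF@9 ID@12 stall=2 (RAW on I4.r2 (WB@14)) EX@15 MEM@16 WB@17

Answer: 5 6 8 11 14 17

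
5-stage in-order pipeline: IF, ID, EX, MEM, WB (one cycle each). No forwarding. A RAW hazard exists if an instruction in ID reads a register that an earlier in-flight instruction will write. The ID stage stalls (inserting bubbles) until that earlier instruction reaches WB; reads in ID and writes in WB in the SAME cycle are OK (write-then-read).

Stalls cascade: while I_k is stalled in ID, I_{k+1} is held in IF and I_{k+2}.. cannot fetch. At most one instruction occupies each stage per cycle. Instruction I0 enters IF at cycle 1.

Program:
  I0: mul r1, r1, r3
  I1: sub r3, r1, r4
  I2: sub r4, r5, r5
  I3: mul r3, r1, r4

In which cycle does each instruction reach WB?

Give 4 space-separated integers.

Answer: 5 8 9 12

Derivation:
I0 mul r1 <- r1,r3: IF@1 ID@2 stall=0 (-) EX@3 MEM@4 WB@5
I1 sub r3 <- r1,r4: IF@2 ID@3 stall=2 (RAW on I0.r1 (WB@5)) EX@6 MEM@7 WB@8
I2 sub r4 <- r5,r5: IF@3 ID@6 stall=0 (-) EX@7 MEM@8 WB@9
I3 mul r3 <- r1,r4: IF@6 ID@7 stall=2 (RAW on I2.r4 (WB@9)) EX@10 MEM@11 WB@12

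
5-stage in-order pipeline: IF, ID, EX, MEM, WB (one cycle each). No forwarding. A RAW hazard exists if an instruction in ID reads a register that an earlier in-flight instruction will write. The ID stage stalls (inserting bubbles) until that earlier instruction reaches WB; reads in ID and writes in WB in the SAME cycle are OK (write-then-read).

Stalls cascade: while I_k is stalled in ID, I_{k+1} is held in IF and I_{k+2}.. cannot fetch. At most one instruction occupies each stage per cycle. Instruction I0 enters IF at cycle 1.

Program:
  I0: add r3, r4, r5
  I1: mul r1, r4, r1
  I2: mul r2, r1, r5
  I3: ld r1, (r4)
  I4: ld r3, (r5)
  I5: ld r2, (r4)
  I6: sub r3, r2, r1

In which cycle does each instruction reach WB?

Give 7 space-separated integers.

Answer: 5 6 9 10 11 12 15

Derivation:
I0 add r3 <- r4,r5: IF@1 ID@2 stall=0 (-) EX@3 MEM@4 WB@5
I1 mul r1 <- r4,r1: IF@2 ID@3 stall=0 (-) EX@4 MEM@5 WB@6
I2 mul r2 <- r1,r5: IF@3 ID@4 stall=2 (RAW on I1.r1 (WB@6)) EX@7 MEM@8 WB@9
I3 ld r1 <- r4: IF@4 ID@7 stall=0 (-) EX@8 MEM@9 WB@10
I4 ld r3 <- r5: IF@7 ID@8 stall=0 (-) EX@9 MEM@10 WB@11
I5 ld r2 <- r4: IF@8 ID@9 stall=0 (-) EX@10 MEM@11 WB@12
I6 sub r3 <- r2,r1: IF@9 ID@10 stall=2 (RAW on I5.r2 (WB@12)) EX@13 MEM@14 WB@15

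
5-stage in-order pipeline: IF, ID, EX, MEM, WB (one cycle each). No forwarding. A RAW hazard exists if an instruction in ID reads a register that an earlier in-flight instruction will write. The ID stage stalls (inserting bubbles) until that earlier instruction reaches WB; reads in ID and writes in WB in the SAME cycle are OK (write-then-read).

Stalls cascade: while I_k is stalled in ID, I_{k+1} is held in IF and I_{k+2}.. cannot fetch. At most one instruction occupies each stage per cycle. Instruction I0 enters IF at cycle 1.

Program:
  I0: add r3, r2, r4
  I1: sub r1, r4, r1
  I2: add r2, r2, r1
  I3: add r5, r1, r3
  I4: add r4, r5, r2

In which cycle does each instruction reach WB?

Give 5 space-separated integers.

Answer: 5 6 9 10 13

Derivation:
I0 add r3 <- r2,r4: IF@1 ID@2 stall=0 (-) EX@3 MEM@4 WB@5
I1 sub r1 <- r4,r1: IF@2 ID@3 stall=0 (-) EX@4 MEM@5 WB@6
I2 add r2 <- r2,r1: IF@3 ID@4 stall=2 (RAW on I1.r1 (WB@6)) EX@7 MEM@8 WB@9
I3 add r5 <- r1,r3: IF@4 ID@7 stall=0 (-) EX@8 MEM@9 WB@10
I4 add r4 <- r5,r2: IF@7 ID@8 stall=2 (RAW on I3.r5 (WB@10)) EX@11 MEM@12 WB@13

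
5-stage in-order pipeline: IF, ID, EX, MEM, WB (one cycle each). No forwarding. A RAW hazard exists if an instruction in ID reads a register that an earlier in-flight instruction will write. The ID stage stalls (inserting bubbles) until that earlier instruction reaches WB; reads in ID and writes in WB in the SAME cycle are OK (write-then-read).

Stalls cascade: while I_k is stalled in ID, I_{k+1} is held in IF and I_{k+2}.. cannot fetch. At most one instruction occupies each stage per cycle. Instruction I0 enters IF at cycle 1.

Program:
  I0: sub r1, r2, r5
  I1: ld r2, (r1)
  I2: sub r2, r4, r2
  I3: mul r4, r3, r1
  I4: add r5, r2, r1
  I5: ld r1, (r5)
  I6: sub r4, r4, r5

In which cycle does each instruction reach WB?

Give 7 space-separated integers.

Answer: 5 8 11 12 14 17 18

Derivation:
I0 sub r1 <- r2,r5: IF@1 ID@2 stall=0 (-) EX@3 MEM@4 WB@5
I1 ld r2 <- r1: IF@2 ID@3 stall=2 (RAW on I0.r1 (WB@5)) EX@6 MEM@7 WB@8
I2 sub r2 <- r4,r2: IF@3 ID@6 stall=2 (RAW on I1.r2 (WB@8)) EX@9 MEM@10 WB@11
I3 mul r4 <- r3,r1: IF@6 ID@9 stall=0 (-) EX@10 MEM@11 WB@12
I4 add r5 <- r2,r1: IF@9 ID@10 stall=1 (RAW on I2.r2 (WB@11)) EX@12 MEM@13 WB@14
I5 ld r1 <- r5: IF@10 ID@12 stall=2 (RAW on I4.r5 (WB@14)) EX@15 MEM@16 WB@17
I6 sub r4 <- r4,r5: IF@12 ID@15 stall=0 (-) EX@16 MEM@17 WB@18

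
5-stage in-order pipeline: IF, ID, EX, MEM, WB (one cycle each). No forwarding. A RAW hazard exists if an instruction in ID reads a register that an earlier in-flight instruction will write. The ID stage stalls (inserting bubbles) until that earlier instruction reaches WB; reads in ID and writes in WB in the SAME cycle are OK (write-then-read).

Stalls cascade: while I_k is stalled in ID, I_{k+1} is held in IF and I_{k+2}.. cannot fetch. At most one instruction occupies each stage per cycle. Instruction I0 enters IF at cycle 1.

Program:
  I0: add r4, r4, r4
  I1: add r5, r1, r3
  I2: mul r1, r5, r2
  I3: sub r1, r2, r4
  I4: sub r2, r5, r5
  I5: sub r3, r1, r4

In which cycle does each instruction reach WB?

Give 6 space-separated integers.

Answer: 5 6 9 10 11 13

Derivation:
I0 add r4 <- r4,r4: IF@1 ID@2 stall=0 (-) EX@3 MEM@4 WB@5
I1 add r5 <- r1,r3: IF@2 ID@3 stall=0 (-) EX@4 MEM@5 WB@6
I2 mul r1 <- r5,r2: IF@3 ID@4 stall=2 (RAW on I1.r5 (WB@6)) EX@7 MEM@8 WB@9
I3 sub r1 <- r2,r4: IF@4 ID@7 stall=0 (-) EX@8 MEM@9 WB@10
I4 sub r2 <- r5,r5: IF@7 ID@8 stall=0 (-) EX@9 MEM@10 WB@11
I5 sub r3 <- r1,r4: IF@8 ID@9 stall=1 (RAW on I3.r1 (WB@10)) EX@11 MEM@12 WB@13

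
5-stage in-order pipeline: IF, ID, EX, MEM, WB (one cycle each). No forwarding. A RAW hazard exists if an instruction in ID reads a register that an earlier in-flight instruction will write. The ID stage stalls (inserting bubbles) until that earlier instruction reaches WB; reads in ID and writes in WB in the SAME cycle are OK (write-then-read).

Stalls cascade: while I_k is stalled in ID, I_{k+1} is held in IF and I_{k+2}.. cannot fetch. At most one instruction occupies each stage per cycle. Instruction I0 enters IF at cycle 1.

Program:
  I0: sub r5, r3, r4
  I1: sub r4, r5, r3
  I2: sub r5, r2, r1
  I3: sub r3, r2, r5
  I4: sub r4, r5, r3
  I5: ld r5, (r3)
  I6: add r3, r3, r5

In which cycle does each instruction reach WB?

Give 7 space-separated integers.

Answer: 5 8 9 12 15 16 19

Derivation:
I0 sub r5 <- r3,r4: IF@1 ID@2 stall=0 (-) EX@3 MEM@4 WB@5
I1 sub r4 <- r5,r3: IF@2 ID@3 stall=2 (RAW on I0.r5 (WB@5)) EX@6 MEM@7 WB@8
I2 sub r5 <- r2,r1: IF@3 ID@6 stall=0 (-) EX@7 MEM@8 WB@9
I3 sub r3 <- r2,r5: IF@6 ID@7 stall=2 (RAW on I2.r5 (WB@9)) EX@10 MEM@11 WB@12
I4 sub r4 <- r5,r3: IF@7 ID@10 stall=2 (RAW on I3.r3 (WB@12)) EX@13 MEM@14 WB@15
I5 ld r5 <- r3: IF@10 ID@13 stall=0 (-) EX@14 MEM@15 WB@16
I6 add r3 <- r3,r5: IF@13 ID@14 stall=2 (RAW on I5.r5 (WB@16)) EX@17 MEM@18 WB@19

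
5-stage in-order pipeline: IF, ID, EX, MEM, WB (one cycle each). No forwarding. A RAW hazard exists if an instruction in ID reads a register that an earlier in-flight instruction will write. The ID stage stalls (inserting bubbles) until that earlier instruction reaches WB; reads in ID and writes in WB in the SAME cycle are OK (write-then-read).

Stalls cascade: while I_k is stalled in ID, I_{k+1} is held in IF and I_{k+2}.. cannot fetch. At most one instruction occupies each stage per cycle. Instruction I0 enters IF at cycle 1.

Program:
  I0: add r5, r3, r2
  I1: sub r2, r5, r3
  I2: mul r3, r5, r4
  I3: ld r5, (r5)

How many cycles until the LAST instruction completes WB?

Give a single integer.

I0 add r5 <- r3,r2: IF@1 ID@2 stall=0 (-) EX@3 MEM@4 WB@5
I1 sub r2 <- r5,r3: IF@2 ID@3 stall=2 (RAW on I0.r5 (WB@5)) EX@6 MEM@7 WB@8
I2 mul r3 <- r5,r4: IF@3 ID@6 stall=0 (-) EX@7 MEM@8 WB@9
I3 ld r5 <- r5: IF@6 ID@7 stall=0 (-) EX@8 MEM@9 WB@10

Answer: 10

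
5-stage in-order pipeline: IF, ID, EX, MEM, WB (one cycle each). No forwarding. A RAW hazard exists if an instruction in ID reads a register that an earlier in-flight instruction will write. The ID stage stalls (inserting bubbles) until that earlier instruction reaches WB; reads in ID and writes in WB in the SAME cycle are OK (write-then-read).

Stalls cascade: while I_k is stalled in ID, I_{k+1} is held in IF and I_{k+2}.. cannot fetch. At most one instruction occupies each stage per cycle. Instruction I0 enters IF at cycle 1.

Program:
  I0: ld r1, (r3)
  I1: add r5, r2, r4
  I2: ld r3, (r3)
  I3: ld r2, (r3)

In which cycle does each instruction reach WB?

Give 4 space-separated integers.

Answer: 5 6 7 10

Derivation:
I0 ld r1 <- r3: IF@1 ID@2 stall=0 (-) EX@3 MEM@4 WB@5
I1 add r5 <- r2,r4: IF@2 ID@3 stall=0 (-) EX@4 MEM@5 WB@6
I2 ld r3 <- r3: IF@3 ID@4 stall=0 (-) EX@5 MEM@6 WB@7
I3 ld r2 <- r3: IF@4 ID@5 stall=2 (RAW on I2.r3 (WB@7)) EX@8 MEM@9 WB@10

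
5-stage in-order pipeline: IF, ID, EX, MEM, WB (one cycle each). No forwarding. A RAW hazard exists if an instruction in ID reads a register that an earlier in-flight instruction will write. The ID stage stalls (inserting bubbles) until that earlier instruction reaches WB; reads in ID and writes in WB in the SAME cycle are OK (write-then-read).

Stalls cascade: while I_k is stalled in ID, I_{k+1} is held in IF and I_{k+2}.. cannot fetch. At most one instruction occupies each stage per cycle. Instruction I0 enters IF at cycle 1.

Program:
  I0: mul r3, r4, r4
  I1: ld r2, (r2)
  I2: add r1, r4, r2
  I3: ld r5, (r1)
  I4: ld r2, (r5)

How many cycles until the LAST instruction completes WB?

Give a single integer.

Answer: 15

Derivation:
I0 mul r3 <- r4,r4: IF@1 ID@2 stall=0 (-) EX@3 MEM@4 WB@5
I1 ld r2 <- r2: IF@2 ID@3 stall=0 (-) EX@4 MEM@5 WB@6
I2 add r1 <- r4,r2: IF@3 ID@4 stall=2 (RAW on I1.r2 (WB@6)) EX@7 MEM@8 WB@9
I3 ld r5 <- r1: IF@4 ID@7 stall=2 (RAW on I2.r1 (WB@9)) EX@10 MEM@11 WB@12
I4 ld r2 <- r5: IF@7 ID@10 stall=2 (RAW on I3.r5 (WB@12)) EX@13 MEM@14 WB@15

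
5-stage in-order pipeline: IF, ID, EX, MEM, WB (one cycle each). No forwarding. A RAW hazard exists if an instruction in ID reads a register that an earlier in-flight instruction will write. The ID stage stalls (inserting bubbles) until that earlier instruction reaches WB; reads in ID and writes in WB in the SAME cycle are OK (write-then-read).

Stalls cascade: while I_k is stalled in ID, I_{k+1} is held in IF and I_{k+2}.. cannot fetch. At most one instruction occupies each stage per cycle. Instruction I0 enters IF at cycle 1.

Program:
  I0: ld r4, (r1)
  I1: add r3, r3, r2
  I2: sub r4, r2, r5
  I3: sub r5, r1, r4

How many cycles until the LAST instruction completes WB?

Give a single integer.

Answer: 10

Derivation:
I0 ld r4 <- r1: IF@1 ID@2 stall=0 (-) EX@3 MEM@4 WB@5
I1 add r3 <- r3,r2: IF@2 ID@3 stall=0 (-) EX@4 MEM@5 WB@6
I2 sub r4 <- r2,r5: IF@3 ID@4 stall=0 (-) EX@5 MEM@6 WB@7
I3 sub r5 <- r1,r4: IF@4 ID@5 stall=2 (RAW on I2.r4 (WB@7)) EX@8 MEM@9 WB@10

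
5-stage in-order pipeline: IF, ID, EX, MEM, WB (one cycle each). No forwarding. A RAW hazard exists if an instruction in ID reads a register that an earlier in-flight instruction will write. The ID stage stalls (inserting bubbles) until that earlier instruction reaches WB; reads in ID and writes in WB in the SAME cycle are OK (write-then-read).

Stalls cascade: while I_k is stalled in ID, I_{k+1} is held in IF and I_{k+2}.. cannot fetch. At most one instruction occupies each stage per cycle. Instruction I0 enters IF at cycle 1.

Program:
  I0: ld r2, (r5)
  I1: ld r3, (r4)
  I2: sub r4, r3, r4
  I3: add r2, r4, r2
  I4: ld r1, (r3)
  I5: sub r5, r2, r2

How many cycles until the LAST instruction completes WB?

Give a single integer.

I0 ld r2 <- r5: IF@1 ID@2 stall=0 (-) EX@3 MEM@4 WB@5
I1 ld r3 <- r4: IF@2 ID@3 stall=0 (-) EX@4 MEM@5 WB@6
I2 sub r4 <- r3,r4: IF@3 ID@4 stall=2 (RAW on I1.r3 (WB@6)) EX@7 MEM@8 WB@9
I3 add r2 <- r4,r2: IF@4 ID@7 stall=2 (RAW on I2.r4 (WB@9)) EX@10 MEM@11 WB@12
I4 ld r1 <- r3: IF@7 ID@10 stall=0 (-) EX@11 MEM@12 WB@13
I5 sub r5 <- r2,r2: IF@10 ID@11 stall=1 (RAW on I3.r2 (WB@12)) EX@13 MEM@14 WB@15

Answer: 15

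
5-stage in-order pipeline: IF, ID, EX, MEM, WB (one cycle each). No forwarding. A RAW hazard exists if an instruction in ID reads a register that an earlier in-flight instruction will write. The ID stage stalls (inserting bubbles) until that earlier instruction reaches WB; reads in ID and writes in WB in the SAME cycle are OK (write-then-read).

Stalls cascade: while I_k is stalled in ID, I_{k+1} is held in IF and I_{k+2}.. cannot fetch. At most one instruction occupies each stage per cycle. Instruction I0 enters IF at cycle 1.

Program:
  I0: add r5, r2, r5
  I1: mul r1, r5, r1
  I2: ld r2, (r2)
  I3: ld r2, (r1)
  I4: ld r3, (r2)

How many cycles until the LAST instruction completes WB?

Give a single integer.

Answer: 14

Derivation:
I0 add r5 <- r2,r5: IF@1 ID@2 stall=0 (-) EX@3 MEM@4 WB@5
I1 mul r1 <- r5,r1: IF@2 ID@3 stall=2 (RAW on I0.r5 (WB@5)) EX@6 MEM@7 WB@8
I2 ld r2 <- r2: IF@3 ID@6 stall=0 (-) EX@7 MEM@8 WB@9
I3 ld r2 <- r1: IF@6 ID@7 stall=1 (RAW on I1.r1 (WB@8)) EX@9 MEM@10 WB@11
I4 ld r3 <- r2: IF@7 ID@9 stall=2 (RAW on I3.r2 (WB@11)) EX@12 MEM@13 WB@14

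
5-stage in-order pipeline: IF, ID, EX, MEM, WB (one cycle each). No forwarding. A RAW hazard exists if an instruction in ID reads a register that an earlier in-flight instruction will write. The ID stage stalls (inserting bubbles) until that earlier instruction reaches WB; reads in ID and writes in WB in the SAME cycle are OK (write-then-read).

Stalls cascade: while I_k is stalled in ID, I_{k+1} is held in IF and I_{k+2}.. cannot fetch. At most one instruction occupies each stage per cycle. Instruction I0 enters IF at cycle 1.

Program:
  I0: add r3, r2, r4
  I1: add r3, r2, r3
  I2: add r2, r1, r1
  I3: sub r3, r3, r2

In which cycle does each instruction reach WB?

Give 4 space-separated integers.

Answer: 5 8 9 12

Derivation:
I0 add r3 <- r2,r4: IF@1 ID@2 stall=0 (-) EX@3 MEM@4 WB@5
I1 add r3 <- r2,r3: IF@2 ID@3 stall=2 (RAW on I0.r3 (WB@5)) EX@6 MEM@7 WB@8
I2 add r2 <- r1,r1: IF@3 ID@6 stall=0 (-) EX@7 MEM@8 WB@9
I3 sub r3 <- r3,r2: IF@6 ID@7 stall=2 (RAW on I2.r2 (WB@9)) EX@10 MEM@11 WB@12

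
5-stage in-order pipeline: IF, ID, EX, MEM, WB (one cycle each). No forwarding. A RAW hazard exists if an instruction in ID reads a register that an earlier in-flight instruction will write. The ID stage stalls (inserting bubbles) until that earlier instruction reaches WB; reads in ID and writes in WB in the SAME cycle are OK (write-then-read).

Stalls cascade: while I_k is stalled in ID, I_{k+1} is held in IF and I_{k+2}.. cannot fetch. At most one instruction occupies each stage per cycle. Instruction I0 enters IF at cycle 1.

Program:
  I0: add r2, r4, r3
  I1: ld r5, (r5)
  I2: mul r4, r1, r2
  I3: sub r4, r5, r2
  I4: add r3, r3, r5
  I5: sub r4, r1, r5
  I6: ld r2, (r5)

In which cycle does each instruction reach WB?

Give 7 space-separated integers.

I0 add r2 <- r4,r3: IF@1 ID@2 stall=0 (-) EX@3 MEM@4 WB@5
I1 ld r5 <- r5: IF@2 ID@3 stall=0 (-) EX@4 MEM@5 WB@6
I2 mul r4 <- r1,r2: IF@3 ID@4 stall=1 (RAW on I0.r2 (WB@5)) EX@6 MEM@7 WB@8
I3 sub r4 <- r5,r2: IF@4 ID@6 stall=0 (-) EX@7 MEM@8 WB@9
I4 add r3 <- r3,r5: IF@6 ID@7 stall=0 (-) EX@8 MEM@9 WB@10
I5 sub r4 <- r1,r5: IF@7 ID@8 stall=0 (-) EX@9 MEM@10 WB@11
I6 ld r2 <- r5: IF@8 ID@9 stall=0 (-) EX@10 MEM@11 WB@12

Answer: 5 6 8 9 10 11 12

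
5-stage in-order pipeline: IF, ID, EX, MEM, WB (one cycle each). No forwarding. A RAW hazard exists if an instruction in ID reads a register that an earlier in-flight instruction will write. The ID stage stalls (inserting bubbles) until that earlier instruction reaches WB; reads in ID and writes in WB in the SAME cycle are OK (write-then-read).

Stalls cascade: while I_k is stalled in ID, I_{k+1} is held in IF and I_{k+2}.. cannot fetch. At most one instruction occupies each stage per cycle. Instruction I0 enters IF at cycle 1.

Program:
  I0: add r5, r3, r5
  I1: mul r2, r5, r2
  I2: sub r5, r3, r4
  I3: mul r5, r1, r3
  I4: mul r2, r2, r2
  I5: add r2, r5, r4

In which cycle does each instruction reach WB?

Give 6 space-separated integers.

Answer: 5 8 9 10 11 13

Derivation:
I0 add r5 <- r3,r5: IF@1 ID@2 stall=0 (-) EX@3 MEM@4 WB@5
I1 mul r2 <- r5,r2: IF@2 ID@3 stall=2 (RAW on I0.r5 (WB@5)) EX@6 MEM@7 WB@8
I2 sub r5 <- r3,r4: IF@3 ID@6 stall=0 (-) EX@7 MEM@8 WB@9
I3 mul r5 <- r1,r3: IF@6 ID@7 stall=0 (-) EX@8 MEM@9 WB@10
I4 mul r2 <- r2,r2: IF@7 ID@8 stall=0 (-) EX@9 MEM@10 WB@11
I5 add r2 <- r5,r4: IF@8 ID@9 stall=1 (RAW on I3.r5 (WB@10)) EX@11 MEM@12 WB@13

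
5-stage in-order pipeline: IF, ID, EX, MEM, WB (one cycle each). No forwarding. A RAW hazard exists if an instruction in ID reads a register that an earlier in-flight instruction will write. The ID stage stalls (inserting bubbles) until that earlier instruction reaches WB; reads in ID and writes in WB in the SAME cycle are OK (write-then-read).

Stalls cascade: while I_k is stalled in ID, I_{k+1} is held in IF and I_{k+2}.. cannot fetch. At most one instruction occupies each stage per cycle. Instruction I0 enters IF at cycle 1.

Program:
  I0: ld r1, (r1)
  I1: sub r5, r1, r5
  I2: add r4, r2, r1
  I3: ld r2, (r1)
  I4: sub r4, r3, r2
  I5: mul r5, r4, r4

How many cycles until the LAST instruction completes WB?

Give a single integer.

Answer: 16

Derivation:
I0 ld r1 <- r1: IF@1 ID@2 stall=0 (-) EX@3 MEM@4 WB@5
I1 sub r5 <- r1,r5: IF@2 ID@3 stall=2 (RAW on I0.r1 (WB@5)) EX@6 MEM@7 WB@8
I2 add r4 <- r2,r1: IF@3 ID@6 stall=0 (-) EX@7 MEM@8 WB@9
I3 ld r2 <- r1: IF@6 ID@7 stall=0 (-) EX@8 MEM@9 WB@10
I4 sub r4 <- r3,r2: IF@7 ID@8 stall=2 (RAW on I3.r2 (WB@10)) EX@11 MEM@12 WB@13
I5 mul r5 <- r4,r4: IF@8 ID@11 stall=2 (RAW on I4.r4 (WB@13)) EX@14 MEM@15 WB@16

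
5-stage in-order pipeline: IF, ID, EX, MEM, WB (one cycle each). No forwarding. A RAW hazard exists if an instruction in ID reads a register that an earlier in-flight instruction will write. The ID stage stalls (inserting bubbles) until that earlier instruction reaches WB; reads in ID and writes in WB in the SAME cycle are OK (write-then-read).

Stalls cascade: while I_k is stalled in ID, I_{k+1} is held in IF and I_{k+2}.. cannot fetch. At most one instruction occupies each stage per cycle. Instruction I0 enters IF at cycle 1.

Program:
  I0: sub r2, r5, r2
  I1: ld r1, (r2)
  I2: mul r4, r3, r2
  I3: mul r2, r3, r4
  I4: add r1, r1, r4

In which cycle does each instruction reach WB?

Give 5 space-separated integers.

Answer: 5 8 9 12 13

Derivation:
I0 sub r2 <- r5,r2: IF@1 ID@2 stall=0 (-) EX@3 MEM@4 WB@5
I1 ld r1 <- r2: IF@2 ID@3 stall=2 (RAW on I0.r2 (WB@5)) EX@6 MEM@7 WB@8
I2 mul r4 <- r3,r2: IF@3 ID@6 stall=0 (-) EX@7 MEM@8 WB@9
I3 mul r2 <- r3,r4: IF@6 ID@7 stall=2 (RAW on I2.r4 (WB@9)) EX@10 MEM@11 WB@12
I4 add r1 <- r1,r4: IF@7 ID@10 stall=0 (-) EX@11 MEM@12 WB@13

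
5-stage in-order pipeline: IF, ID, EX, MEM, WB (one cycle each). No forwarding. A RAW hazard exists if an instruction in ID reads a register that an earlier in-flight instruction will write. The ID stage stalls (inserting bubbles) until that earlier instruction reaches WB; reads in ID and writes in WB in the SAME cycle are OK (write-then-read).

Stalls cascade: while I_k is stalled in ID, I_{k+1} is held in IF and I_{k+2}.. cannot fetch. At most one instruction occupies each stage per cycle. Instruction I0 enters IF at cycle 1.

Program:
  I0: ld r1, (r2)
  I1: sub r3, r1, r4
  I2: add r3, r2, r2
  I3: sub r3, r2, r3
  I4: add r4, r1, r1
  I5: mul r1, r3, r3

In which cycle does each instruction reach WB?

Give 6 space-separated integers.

I0 ld r1 <- r2: IF@1 ID@2 stall=0 (-) EX@3 MEM@4 WB@5
I1 sub r3 <- r1,r4: IF@2 ID@3 stall=2 (RAW on I0.r1 (WB@5)) EX@6 MEM@7 WB@8
I2 add r3 <- r2,r2: IF@3 ID@6 stall=0 (-) EX@7 MEM@8 WB@9
I3 sub r3 <- r2,r3: IF@6 ID@7 stall=2 (RAW on I2.r3 (WB@9)) EX@10 MEM@11 WB@12
I4 add r4 <- r1,r1: IF@7 ID@10 stall=0 (-) EX@11 MEM@12 WB@13
I5 mul r1 <- r3,r3: IF@10 ID@11 stall=1 (RAW on I3.r3 (WB@12)) EX@13 MEM@14 WB@15

Answer: 5 8 9 12 13 15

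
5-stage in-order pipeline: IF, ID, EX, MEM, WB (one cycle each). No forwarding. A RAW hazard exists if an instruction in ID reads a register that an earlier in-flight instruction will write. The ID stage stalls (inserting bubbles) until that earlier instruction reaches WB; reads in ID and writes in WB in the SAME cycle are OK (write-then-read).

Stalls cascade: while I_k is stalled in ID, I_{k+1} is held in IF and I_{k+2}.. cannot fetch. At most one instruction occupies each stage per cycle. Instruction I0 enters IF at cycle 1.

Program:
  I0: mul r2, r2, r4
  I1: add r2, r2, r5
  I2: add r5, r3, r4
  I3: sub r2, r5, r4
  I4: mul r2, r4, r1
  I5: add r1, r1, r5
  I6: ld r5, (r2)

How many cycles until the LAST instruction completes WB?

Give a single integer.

I0 mul r2 <- r2,r4: IF@1 ID@2 stall=0 (-) EX@3 MEM@4 WB@5
I1 add r2 <- r2,r5: IF@2 ID@3 stall=2 (RAW on I0.r2 (WB@5)) EX@6 MEM@7 WB@8
I2 add r5 <- r3,r4: IF@3 ID@6 stall=0 (-) EX@7 MEM@8 WB@9
I3 sub r2 <- r5,r4: IF@6 ID@7 stall=2 (RAW on I2.r5 (WB@9)) EX@10 MEM@11 WB@12
I4 mul r2 <- r4,r1: IF@7 ID@10 stall=0 (-) EX@11 MEM@12 WB@13
I5 add r1 <- r1,r5: IF@10 ID@11 stall=0 (-) EX@12 MEM@13 WB@14
I6 ld r5 <- r2: IF@11 ID@12 stall=1 (RAW on I4.r2 (WB@13)) EX@14 MEM@15 WB@16

Answer: 16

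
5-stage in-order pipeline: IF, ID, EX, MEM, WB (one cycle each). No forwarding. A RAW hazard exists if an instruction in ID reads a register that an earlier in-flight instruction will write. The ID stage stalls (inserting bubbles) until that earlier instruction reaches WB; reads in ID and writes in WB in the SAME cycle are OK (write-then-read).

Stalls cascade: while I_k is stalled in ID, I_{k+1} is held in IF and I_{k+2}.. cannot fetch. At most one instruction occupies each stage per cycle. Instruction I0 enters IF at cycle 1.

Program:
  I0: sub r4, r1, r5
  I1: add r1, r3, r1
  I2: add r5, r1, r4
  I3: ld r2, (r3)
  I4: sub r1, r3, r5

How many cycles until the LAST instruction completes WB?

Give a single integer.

Answer: 12

Derivation:
I0 sub r4 <- r1,r5: IF@1 ID@2 stall=0 (-) EX@3 MEM@4 WB@5
I1 add r1 <- r3,r1: IF@2 ID@3 stall=0 (-) EX@4 MEM@5 WB@6
I2 add r5 <- r1,r4: IF@3 ID@4 stall=2 (RAW on I1.r1 (WB@6)) EX@7 MEM@8 WB@9
I3 ld r2 <- r3: IF@4 ID@7 stall=0 (-) EX@8 MEM@9 WB@10
I4 sub r1 <- r3,r5: IF@7 ID@8 stall=1 (RAW on I2.r5 (WB@9)) EX@10 MEM@11 WB@12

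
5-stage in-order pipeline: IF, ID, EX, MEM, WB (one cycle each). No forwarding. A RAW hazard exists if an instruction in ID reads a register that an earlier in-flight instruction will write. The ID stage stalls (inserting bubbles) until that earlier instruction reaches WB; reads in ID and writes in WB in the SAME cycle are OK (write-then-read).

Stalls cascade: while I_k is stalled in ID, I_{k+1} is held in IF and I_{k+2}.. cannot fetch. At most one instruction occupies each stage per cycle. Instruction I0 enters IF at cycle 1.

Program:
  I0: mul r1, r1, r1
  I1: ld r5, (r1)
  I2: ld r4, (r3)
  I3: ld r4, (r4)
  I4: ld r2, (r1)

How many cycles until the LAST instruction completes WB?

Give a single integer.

I0 mul r1 <- r1,r1: IF@1 ID@2 stall=0 (-) EX@3 MEM@4 WB@5
I1 ld r5 <- r1: IF@2 ID@3 stall=2 (RAW on I0.r1 (WB@5)) EX@6 MEM@7 WB@8
I2 ld r4 <- r3: IF@3 ID@6 stall=0 (-) EX@7 MEM@8 WB@9
I3 ld r4 <- r4: IF@6 ID@7 stall=2 (RAW on I2.r4 (WB@9)) EX@10 MEM@11 WB@12
I4 ld r2 <- r1: IF@7 ID@10 stall=0 (-) EX@11 MEM@12 WB@13

Answer: 13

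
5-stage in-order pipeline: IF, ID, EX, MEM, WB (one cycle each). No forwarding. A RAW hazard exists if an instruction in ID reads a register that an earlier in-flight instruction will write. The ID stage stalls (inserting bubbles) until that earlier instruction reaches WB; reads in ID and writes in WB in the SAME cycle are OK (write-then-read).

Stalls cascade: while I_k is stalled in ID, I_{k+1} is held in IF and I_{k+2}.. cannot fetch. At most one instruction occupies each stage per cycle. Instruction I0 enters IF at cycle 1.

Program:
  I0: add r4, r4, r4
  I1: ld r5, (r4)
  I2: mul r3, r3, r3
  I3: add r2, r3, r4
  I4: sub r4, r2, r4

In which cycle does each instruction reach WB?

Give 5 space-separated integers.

Answer: 5 8 9 12 15

Derivation:
I0 add r4 <- r4,r4: IF@1 ID@2 stall=0 (-) EX@3 MEM@4 WB@5
I1 ld r5 <- r4: IF@2 ID@3 stall=2 (RAW on I0.r4 (WB@5)) EX@6 MEM@7 WB@8
I2 mul r3 <- r3,r3: IF@3 ID@6 stall=0 (-) EX@7 MEM@8 WB@9
I3 add r2 <- r3,r4: IF@6 ID@7 stall=2 (RAW on I2.r3 (WB@9)) EX@10 MEM@11 WB@12
I4 sub r4 <- r2,r4: IF@7 ID@10 stall=2 (RAW on I3.r2 (WB@12)) EX@13 MEM@14 WB@15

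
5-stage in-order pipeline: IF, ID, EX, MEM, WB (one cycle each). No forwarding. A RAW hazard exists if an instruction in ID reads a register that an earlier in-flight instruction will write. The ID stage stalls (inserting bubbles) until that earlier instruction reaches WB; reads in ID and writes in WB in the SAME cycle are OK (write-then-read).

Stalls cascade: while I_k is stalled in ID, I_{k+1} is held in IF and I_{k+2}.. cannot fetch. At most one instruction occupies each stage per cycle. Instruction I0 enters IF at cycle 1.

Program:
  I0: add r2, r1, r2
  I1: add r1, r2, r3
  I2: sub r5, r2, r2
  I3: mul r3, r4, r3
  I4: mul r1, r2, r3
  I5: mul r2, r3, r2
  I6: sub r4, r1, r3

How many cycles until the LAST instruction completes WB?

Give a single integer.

I0 add r2 <- r1,r2: IF@1 ID@2 stall=0 (-) EX@3 MEM@4 WB@5
I1 add r1 <- r2,r3: IF@2 ID@3 stall=2 (RAW on I0.r2 (WB@5)) EX@6 MEM@7 WB@8
I2 sub r5 <- r2,r2: IF@3 ID@6 stall=0 (-) EX@7 MEM@8 WB@9
I3 mul r3 <- r4,r3: IF@6 ID@7 stall=0 (-) EX@8 MEM@9 WB@10
I4 mul r1 <- r2,r3: IF@7 ID@8 stall=2 (RAW on I3.r3 (WB@10)) EX@11 MEM@12 WB@13
I5 mul r2 <- r3,r2: IF@8 ID@11 stall=0 (-) EX@12 MEM@13 WB@14
I6 sub r4 <- r1,r3: IF@11 ID@12 stall=1 (RAW on I4.r1 (WB@13)) EX@14 MEM@15 WB@16

Answer: 16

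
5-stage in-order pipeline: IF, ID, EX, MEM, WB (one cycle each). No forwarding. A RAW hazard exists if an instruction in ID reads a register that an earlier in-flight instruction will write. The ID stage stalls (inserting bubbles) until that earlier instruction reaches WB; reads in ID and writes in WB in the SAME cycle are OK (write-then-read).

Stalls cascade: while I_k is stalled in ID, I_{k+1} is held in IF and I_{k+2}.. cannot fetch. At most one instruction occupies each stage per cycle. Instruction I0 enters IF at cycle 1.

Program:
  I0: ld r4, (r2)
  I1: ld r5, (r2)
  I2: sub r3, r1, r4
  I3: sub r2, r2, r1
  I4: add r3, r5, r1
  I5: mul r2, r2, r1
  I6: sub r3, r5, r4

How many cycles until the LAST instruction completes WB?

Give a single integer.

Answer: 13

Derivation:
I0 ld r4 <- r2: IF@1 ID@2 stall=0 (-) EX@3 MEM@4 WB@5
I1 ld r5 <- r2: IF@2 ID@3 stall=0 (-) EX@4 MEM@5 WB@6
I2 sub r3 <- r1,r4: IF@3 ID@4 stall=1 (RAW on I0.r4 (WB@5)) EX@6 MEM@7 WB@8
I3 sub r2 <- r2,r1: IF@4 ID@6 stall=0 (-) EX@7 MEM@8 WB@9
I4 add r3 <- r5,r1: IF@6 ID@7 stall=0 (-) EX@8 MEM@9 WB@10
I5 mul r2 <- r2,r1: IF@7 ID@8 stall=1 (RAW on I3.r2 (WB@9)) EX@10 MEM@11 WB@12
I6 sub r3 <- r5,r4: IF@8 ID@10 stall=0 (-) EX@11 MEM@12 WB@13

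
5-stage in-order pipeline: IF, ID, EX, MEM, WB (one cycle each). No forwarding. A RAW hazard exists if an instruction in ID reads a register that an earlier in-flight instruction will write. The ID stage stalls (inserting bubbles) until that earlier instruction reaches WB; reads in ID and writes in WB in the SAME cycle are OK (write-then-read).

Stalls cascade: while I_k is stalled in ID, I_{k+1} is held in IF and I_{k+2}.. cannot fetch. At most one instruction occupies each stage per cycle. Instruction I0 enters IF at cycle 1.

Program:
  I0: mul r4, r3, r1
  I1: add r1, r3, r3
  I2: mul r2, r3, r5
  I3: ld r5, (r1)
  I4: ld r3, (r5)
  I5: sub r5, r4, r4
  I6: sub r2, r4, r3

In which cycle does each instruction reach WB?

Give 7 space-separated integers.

I0 mul r4 <- r3,r1: IF@1 ID@2 stall=0 (-) EX@3 MEM@4 WB@5
I1 add r1 <- r3,r3: IF@2 ID@3 stall=0 (-) EX@4 MEM@5 WB@6
I2 mul r2 <- r3,r5: IF@3 ID@4 stall=0 (-) EX@5 MEM@6 WB@7
I3 ld r5 <- r1: IF@4 ID@5 stall=1 (RAW on I1.r1 (WB@6)) EX@7 MEM@8 WB@9
I4 ld r3 <- r5: IF@5 ID@7 stall=2 (RAW on I3.r5 (WB@9)) EX@10 MEM@11 WB@12
I5 sub r5 <- r4,r4: IF@7 ID@10 stall=0 (-) EX@11 MEM@12 WB@13
I6 sub r2 <- r4,r3: IF@10 ID@11 stall=1 (RAW on I4.r3 (WB@12)) EX@13 MEM@14 WB@15

Answer: 5 6 7 9 12 13 15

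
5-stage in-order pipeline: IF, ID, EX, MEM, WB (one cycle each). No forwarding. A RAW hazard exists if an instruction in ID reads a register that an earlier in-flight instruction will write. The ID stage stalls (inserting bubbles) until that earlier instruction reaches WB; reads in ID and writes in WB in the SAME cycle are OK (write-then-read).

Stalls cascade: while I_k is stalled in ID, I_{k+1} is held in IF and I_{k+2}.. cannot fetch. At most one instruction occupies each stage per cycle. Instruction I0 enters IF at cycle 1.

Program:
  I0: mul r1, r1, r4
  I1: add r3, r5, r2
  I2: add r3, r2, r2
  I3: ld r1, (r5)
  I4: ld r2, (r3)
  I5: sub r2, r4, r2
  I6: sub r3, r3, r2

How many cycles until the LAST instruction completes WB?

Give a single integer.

Answer: 16

Derivation:
I0 mul r1 <- r1,r4: IF@1 ID@2 stall=0 (-) EX@3 MEM@4 WB@5
I1 add r3 <- r5,r2: IF@2 ID@3 stall=0 (-) EX@4 MEM@5 WB@6
I2 add r3 <- r2,r2: IF@3 ID@4 stall=0 (-) EX@5 MEM@6 WB@7
I3 ld r1 <- r5: IF@4 ID@5 stall=0 (-) EX@6 MEM@7 WB@8
I4 ld r2 <- r3: IF@5 ID@6 stall=1 (RAW on I2.r3 (WB@7)) EX@8 MEM@9 WB@10
I5 sub r2 <- r4,r2: IF@6 ID@8 stall=2 (RAW on I4.r2 (WB@10)) EX@11 MEM@12 WB@13
I6 sub r3 <- r3,r2: IF@8 ID@11 stall=2 (RAW on I5.r2 (WB@13)) EX@14 MEM@15 WB@16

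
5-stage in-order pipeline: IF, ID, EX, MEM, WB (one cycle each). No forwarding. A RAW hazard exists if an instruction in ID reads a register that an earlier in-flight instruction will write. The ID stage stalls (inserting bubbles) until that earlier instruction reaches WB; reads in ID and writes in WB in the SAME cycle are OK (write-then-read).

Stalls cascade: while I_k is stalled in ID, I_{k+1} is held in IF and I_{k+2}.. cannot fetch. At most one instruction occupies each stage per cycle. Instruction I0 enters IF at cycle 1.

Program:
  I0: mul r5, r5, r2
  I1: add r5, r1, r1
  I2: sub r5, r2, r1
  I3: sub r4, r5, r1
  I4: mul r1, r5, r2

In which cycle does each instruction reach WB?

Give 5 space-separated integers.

Answer: 5 6 7 10 11

Derivation:
I0 mul r5 <- r5,r2: IF@1 ID@2 stall=0 (-) EX@3 MEM@4 WB@5
I1 add r5 <- r1,r1: IF@2 ID@3 stall=0 (-) EX@4 MEM@5 WB@6
I2 sub r5 <- r2,r1: IF@3 ID@4 stall=0 (-) EX@5 MEM@6 WB@7
I3 sub r4 <- r5,r1: IF@4 ID@5 stall=2 (RAW on I2.r5 (WB@7)) EX@8 MEM@9 WB@10
I4 mul r1 <- r5,r2: IF@5 ID@8 stall=0 (-) EX@9 MEM@10 WB@11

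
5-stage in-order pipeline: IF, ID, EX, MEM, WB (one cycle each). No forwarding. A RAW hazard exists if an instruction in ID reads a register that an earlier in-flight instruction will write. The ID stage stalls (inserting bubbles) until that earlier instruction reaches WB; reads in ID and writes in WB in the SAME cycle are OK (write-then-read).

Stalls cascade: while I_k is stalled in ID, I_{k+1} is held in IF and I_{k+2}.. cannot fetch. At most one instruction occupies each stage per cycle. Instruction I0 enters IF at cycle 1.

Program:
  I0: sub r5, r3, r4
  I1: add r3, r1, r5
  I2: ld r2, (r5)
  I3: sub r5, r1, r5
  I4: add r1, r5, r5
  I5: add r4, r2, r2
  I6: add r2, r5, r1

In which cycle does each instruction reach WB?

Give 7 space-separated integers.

Answer: 5 8 9 10 13 14 16

Derivation:
I0 sub r5 <- r3,r4: IF@1 ID@2 stall=0 (-) EX@3 MEM@4 WB@5
I1 add r3 <- r1,r5: IF@2 ID@3 stall=2 (RAW on I0.r5 (WB@5)) EX@6 MEM@7 WB@8
I2 ld r2 <- r5: IF@3 ID@6 stall=0 (-) EX@7 MEM@8 WB@9
I3 sub r5 <- r1,r5: IF@6 ID@7 stall=0 (-) EX@8 MEM@9 WB@10
I4 add r1 <- r5,r5: IF@7 ID@8 stall=2 (RAW on I3.r5 (WB@10)) EX@11 MEM@12 WB@13
I5 add r4 <- r2,r2: IF@8 ID@11 stall=0 (-) EX@12 MEM@13 WB@14
I6 add r2 <- r5,r1: IF@11 ID@12 stall=1 (RAW on I4.r1 (WB@13)) EX@14 MEM@15 WB@16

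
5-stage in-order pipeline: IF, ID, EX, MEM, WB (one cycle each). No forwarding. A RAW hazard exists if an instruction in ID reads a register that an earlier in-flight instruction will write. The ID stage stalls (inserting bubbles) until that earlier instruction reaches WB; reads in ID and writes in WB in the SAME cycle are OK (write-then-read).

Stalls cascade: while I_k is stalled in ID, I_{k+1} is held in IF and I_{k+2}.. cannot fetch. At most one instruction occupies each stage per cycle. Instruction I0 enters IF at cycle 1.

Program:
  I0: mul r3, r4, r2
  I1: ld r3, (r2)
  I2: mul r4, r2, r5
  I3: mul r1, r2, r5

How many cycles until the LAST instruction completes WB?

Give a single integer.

I0 mul r3 <- r4,r2: IF@1 ID@2 stall=0 (-) EX@3 MEM@4 WB@5
I1 ld r3 <- r2: IF@2 ID@3 stall=0 (-) EX@4 MEM@5 WB@6
I2 mul r4 <- r2,r5: IF@3 ID@4 stall=0 (-) EX@5 MEM@6 WB@7
I3 mul r1 <- r2,r5: IF@4 ID@5 stall=0 (-) EX@6 MEM@7 WB@8

Answer: 8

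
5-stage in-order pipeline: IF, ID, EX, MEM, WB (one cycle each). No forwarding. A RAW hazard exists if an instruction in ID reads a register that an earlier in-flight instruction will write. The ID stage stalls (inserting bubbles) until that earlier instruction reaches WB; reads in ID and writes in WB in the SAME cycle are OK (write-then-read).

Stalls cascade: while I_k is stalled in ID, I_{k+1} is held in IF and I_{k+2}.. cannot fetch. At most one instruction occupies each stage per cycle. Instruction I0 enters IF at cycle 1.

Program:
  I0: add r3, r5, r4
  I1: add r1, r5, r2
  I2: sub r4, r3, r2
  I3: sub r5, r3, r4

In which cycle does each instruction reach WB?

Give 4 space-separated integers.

I0 add r3 <- r5,r4: IF@1 ID@2 stall=0 (-) EX@3 MEM@4 WB@5
I1 add r1 <- r5,r2: IF@2 ID@3 stall=0 (-) EX@4 MEM@5 WB@6
I2 sub r4 <- r3,r2: IF@3 ID@4 stall=1 (RAW on I0.r3 (WB@5)) EX@6 MEM@7 WB@8
I3 sub r5 <- r3,r4: IF@4 ID@6 stall=2 (RAW on I2.r4 (WB@8)) EX@9 MEM@10 WB@11

Answer: 5 6 8 11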